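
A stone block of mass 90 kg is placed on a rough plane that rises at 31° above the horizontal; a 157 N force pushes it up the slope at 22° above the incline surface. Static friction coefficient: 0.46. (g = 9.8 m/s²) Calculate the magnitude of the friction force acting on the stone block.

f ≈ 309 N

Axes along / perpendicular to the incline. W sin 31° = 454.3 N down-slope; W cos 31° = 756 N into the surface.
Perpendicular: N = W cos 31° − P sin 22° = 756 − 58.81 = 697.2 N.
Along incline: P cos 22° + f = W sin 31° (friction acts up-slope) → f = 454.3 − 145.6 = 308.7 N.
|f| = 308.7 N ≤ μN = 320.7 N, so the stone block is indeed static.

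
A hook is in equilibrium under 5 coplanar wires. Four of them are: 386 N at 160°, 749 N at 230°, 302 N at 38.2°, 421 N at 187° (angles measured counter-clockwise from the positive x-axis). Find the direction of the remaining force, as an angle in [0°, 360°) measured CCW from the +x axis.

Sum the known components: ΣF_x = -1025 N, ΣF_y = -306.3 N.
For equilibrium the remaining force must supply (−ΣF_x, −ΣF_y) = (1025, 306.3) N.
Magnitude = √((1025)² + (306.3)²) = 1070 N; direction = atan2(306.3, 1025) = 16.6°.

θ ≈ 16.6°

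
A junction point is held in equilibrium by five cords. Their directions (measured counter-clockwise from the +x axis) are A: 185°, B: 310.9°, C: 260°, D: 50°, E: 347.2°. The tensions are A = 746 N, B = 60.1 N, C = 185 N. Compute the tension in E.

T_E ≈ 422 N

Resolve: ΣF_x = 746 cos 185° + 60.1 cos 310.9° + 185 cos 260° + T_D cos 50° + T_E cos 347.2° = 0.
        ΣF_y = 746 sin 185° + 60.1 sin 310.9° + 185 sin 260° + T_D sin 50° + T_E sin 347.2° = 0.
The known terms sum to (-735.9, -292.6) N, so 0.6428 T_D + 0.9751 T_E = 735.9 and 0.7660 T_D − 0.2215 T_E = 292.6.
Solving simultaneously: T_D = 504.2 N, T_E = 422.4 N.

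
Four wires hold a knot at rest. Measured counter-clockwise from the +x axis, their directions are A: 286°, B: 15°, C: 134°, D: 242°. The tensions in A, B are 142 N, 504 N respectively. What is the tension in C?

Resolve: ΣF_x = 142 cos 286° + 504 cos 15° + T_C cos 134° + T_D cos 242° = 0.
        ΣF_y = 142 sin 286° + 504 sin 15° + T_C sin 134° + T_D sin 242° = 0.
The known terms sum to (526, -6.054) N, so -0.6947 T_C − 0.4695 T_D = -526 and 0.7193 T_C − 0.8829 T_D = 6.054.
Solving simultaneously: T_C = 491.3 N, T_D = 393.4 N.

T_C ≈ 491 N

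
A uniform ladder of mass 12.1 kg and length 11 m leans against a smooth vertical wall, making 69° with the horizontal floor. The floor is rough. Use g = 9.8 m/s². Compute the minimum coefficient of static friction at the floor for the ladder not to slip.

μ_min ≈ 0.192

ΣF_y = 0: N_floor = 12.1×9.8 = 118.58 N.
Torques about the foot: N_wall · 11 sin 69° = 12.1×9.8×5.5 cos 69° → N_wall = 22.759 N.
ΣF_x = 0: f_floor = N_wall = 22.759 N.
μ_min = f_floor / N_floor = 22.759 / 118.58 = 0.1919.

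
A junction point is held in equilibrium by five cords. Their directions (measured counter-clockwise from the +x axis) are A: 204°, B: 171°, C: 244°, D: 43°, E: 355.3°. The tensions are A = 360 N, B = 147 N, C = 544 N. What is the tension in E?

T_E ≈ 51.5 N

Resolve: ΣF_x = 360 cos 204° + 147 cos 171° + 544 cos 244° + T_D cos 43° + T_E cos 355.3° = 0.
        ΣF_y = 360 sin 204° + 147 sin 171° + 544 sin 244° + T_D sin 43° + T_E sin 355.3° = 0.
The known terms sum to (-712.5, -612.4) N, so 0.7314 T_D + 0.9966 T_E = 712.5 and 0.6820 T_D − 0.0819 T_E = 612.4.
Solving simultaneously: T_D = 904.1 N, T_E = 51.50 N.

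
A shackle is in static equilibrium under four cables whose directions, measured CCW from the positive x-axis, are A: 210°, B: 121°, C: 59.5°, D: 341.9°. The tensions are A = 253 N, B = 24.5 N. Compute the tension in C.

T_C ≈ 176 N

Resolve: ΣF_x = 253 cos 210° + 24.5 cos 121° + T_C cos 59.5° + T_D cos 341.9° = 0.
        ΣF_y = 253 sin 210° + 24.5 sin 121° + T_C sin 59.5° + T_D sin 341.9° = 0.
The known terms sum to (-231.7, -105.5) N, so 0.5075 T_C + 0.9505 T_D = 231.7 and 0.8616 T_C − 0.3107 T_D = 105.5.
Solving simultaneously: T_C = 176.4 N, T_D = 149.6 N.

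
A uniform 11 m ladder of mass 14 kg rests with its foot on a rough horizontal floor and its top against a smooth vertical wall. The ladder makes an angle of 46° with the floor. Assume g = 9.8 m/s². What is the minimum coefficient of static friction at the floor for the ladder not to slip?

μ_min ≈ 0.483

ΣF_y = 0: N_floor = 14×9.8 = 137.2 N.
Torques about the foot: N_wall · 11 sin 46° = 14×9.8×5.5 cos 46° → N_wall = 66.246 N.
ΣF_x = 0: f_floor = N_wall = 66.246 N.
μ_min = f_floor / N_floor = 66.246 / 137.2 = 0.4828.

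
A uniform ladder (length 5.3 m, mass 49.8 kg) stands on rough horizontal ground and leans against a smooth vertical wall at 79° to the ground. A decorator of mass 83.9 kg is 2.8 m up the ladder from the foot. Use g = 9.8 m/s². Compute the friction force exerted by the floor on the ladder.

f ≈ 132 N

Torques about the foot: N_wall · 5.3 sin 79° = 49.8×9.8×2.65 cos 79° + 83.9×9.8×2.8 cos 79° → N_wall = 131.87 N.
ΣF_x = 0: f_floor = N_wall = 131.87 N.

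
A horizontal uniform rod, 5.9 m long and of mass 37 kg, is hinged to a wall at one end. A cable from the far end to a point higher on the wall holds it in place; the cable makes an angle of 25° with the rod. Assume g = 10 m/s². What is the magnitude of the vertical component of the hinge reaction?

Take torques about the hinge: T sin 25° · 5.9 = 37×10×2.95 = 1091.5 N·m.
So T = 1091.5 / (0.4226 × 5.9) = 437.75 N.
ΣF_y = 0: H_y = (37×10) − T sin 25° = 370 − 185 = 185 N.

|H_y| ≈ 185 N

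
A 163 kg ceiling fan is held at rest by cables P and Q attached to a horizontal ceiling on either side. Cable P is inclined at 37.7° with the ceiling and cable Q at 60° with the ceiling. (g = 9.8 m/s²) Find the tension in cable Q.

T_Q ≈ 1280 N

Weight W = 163 × 9.8 = 1597 N acts straight down.
Horizontal: T_P cos 37.7° = T_Q cos 60°  →  T_P = 0.6319 T_Q.
Vertical: T_P sin 37.7° + T_Q sin 60° = 1597.
Substituting the horizontal relation into the vertical equation gives 1.252 T_Q = 1597, so T_Q = 1275 N.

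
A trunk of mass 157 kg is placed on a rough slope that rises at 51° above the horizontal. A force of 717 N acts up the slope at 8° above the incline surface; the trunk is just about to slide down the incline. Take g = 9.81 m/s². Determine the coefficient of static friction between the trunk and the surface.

μ ≈ 0.560

On the verge of sliding down the incline, friction is at its maximum μN and acts up the slope.
Perpendicular to incline: N = W cos 51° − P sin 8° = 969.3 − 99.79 = 869.5 N.
Along incline: P cos 8° + μN = W sin 51° → μ = (W sin 51° − P cos 8°) / N = 0.56.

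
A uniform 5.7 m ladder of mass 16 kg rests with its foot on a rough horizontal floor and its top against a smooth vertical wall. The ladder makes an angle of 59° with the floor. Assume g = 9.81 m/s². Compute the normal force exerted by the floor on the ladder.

ΣF_y = 0: N_floor = 16×9.81 = 156.96 N.

N_floor ≈ 157 N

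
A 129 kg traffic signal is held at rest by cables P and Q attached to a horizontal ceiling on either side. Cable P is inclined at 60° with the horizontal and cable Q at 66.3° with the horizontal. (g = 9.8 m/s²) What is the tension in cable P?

Weight W = 129 × 9.8 = 1264 N acts straight down.
Horizontal: T_P cos 60° = T_Q cos 66.3°  →  T_Q = 1.244 T_P.
Vertical: T_P sin 60° + T_Q sin 66.3° = 1264.
Substituting the horizontal relation into the vertical equation gives 2.005 T_P = 1264, so T_P = 630.5 N.

T_P ≈ 631 N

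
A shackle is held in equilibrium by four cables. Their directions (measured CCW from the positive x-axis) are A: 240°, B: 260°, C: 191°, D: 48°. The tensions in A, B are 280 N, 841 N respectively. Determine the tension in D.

Resolve: ΣF_x = 280 cos 240° + 841 cos 260° + T_C cos 191° + T_D cos 48° = 0.
        ΣF_y = 280 sin 240° + 841 sin 260° + T_C sin 191° + T_D sin 48° = 0.
The known terms sum to (-286, -1071) N, so -0.9816 T_C + 0.6691 T_D = 286 and -0.1908 T_C + 0.7431 T_D = 1071.
Solving simultaneously: T_C = 837.3 N, T_D = 1656 N.

T_D ≈ 1660 N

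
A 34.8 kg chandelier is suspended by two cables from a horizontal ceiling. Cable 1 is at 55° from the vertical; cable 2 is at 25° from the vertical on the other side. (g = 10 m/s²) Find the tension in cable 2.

Angles from the horizontal: cable 1 is 90° − 55° = 35°, cable 2 is 90° − 25° = 65°.
Weight W = 34.8 × 10 = 348 N acts straight down.
Horizontal: T_1 cos 35° = T_2 cos 65°  →  T_1 = 0.5159 T_2.
Vertical: T_1 sin 35° + T_2 sin 65° = 348.
Substituting the horizontal relation into the vertical equation gives 1.202 T_2 = 348, so T_2 = 289.5 N.

T_2 ≈ 289 N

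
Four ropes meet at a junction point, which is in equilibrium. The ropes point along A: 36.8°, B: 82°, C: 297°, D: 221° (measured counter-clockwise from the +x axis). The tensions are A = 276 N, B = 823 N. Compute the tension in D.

Resolve: ΣF_x = 276 cos 36.8° + 823 cos 82° + T_C cos 297° + T_D cos 221° = 0.
        ΣF_y = 276 sin 36.8° + 823 sin 82° + T_C sin 297° + T_D sin 221° = 0.
The known terms sum to (335.5, 980.3) N, so 0.4540 T_C − 0.7547 T_D = -335.5 and -0.8910 T_C − 0.6561 T_D = -980.3.
Solving simultaneously: T_C = 535.6 N, T_D = 766.8 N.

T_D ≈ 767 N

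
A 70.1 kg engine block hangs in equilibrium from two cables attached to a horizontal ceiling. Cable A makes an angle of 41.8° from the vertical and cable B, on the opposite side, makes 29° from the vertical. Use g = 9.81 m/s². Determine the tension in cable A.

Angles from the horizontal: cable A is 90° − 41.8° = 48.2°, cable B is 90° − 29° = 61°.
Weight W = 70.1 × 9.81 = 687.7 N acts straight down.
Horizontal: T_A cos 48.2° = T_B cos 61°  →  T_B = 1.375 T_A.
Vertical: T_A sin 48.2° + T_B sin 61° = 687.7.
Substituting the horizontal relation into the vertical equation gives 1.948 T_A = 687.7, so T_A = 353 N.

T_A ≈ 353 N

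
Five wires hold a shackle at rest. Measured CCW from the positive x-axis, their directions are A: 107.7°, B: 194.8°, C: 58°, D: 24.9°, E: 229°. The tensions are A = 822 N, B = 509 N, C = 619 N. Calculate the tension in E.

Resolve: ΣF_x = 822 cos 107.7° + 509 cos 194.8° + 619 cos 58° + T_D cos 24.9° + T_E cos 229° = 0.
        ΣF_y = 822 sin 107.7° + 509 sin 194.8° + 619 sin 58° + T_D sin 24.9° + T_E sin 229° = 0.
The known terms sum to (-414, 1178) N, so 0.9070 T_D − 0.6561 T_E = 414 and 0.4210 T_D − 0.7547 T_E = -1178.
Solving simultaneously: T_D = 2658 N, T_E = 3044 N.

T_E ≈ 3040 N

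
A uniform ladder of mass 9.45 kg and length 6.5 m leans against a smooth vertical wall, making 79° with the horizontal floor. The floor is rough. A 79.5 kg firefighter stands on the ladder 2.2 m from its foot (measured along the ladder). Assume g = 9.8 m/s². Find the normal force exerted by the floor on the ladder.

ΣF_y = 0: N_floor = 9.45×9.8 + 79.5×9.8 = 871.71 N.

N_floor ≈ 872 N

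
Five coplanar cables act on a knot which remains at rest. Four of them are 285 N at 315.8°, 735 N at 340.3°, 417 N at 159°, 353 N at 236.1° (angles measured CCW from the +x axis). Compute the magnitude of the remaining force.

F ≈ 667 N

Sum the known components: ΣF_x = 310.1 N, ΣF_y = -590 N.
For equilibrium the remaining force must supply (−ΣF_x, −ΣF_y) = (-310.1, 590) N.
Magnitude = √((-310.1)² + (590)²) = 666.5 N; direction = atan2(590, -310.1) = 117.7°.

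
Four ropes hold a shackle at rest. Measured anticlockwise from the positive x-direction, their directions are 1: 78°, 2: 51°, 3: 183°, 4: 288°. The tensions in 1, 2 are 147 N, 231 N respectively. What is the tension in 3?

T_3 ≈ 277 N

Resolve: ΣF_x = 147 cos 78° + 231 cos 51° + T_3 cos 183° + T_4 cos 288° = 0.
        ΣF_y = 147 sin 78° + 231 sin 51° + T_3 sin 183° + T_4 sin 288° = 0.
The known terms sum to (175.9, 323.3) N, so -0.9986 T_3 + 0.3090 T_4 = -175.9 and -0.0523 T_3 − 0.9511 T_4 = -323.3.
Solving simultaneously: T_3 = 276.7 N, T_4 = 324.7 N.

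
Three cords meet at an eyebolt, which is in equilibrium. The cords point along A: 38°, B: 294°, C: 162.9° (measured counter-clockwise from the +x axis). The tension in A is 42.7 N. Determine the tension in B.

Resolve: ΣF_x = 42.7 cos 38° + T_B cos 294° + T_C cos 162.9° = 0.
        ΣF_y = 42.7 sin 38° + T_B sin 294° + T_C sin 162.9° = 0.
The known terms sum to (33.65, 26.29) N, so 0.4067 T_B − 0.9558 T_C = -33.65 and -0.9135 T_B + 0.2940 T_C = -26.29.
Solving simultaneously: T_B = 46.47 N, T_C = 54.98 N.

T_B ≈ 46.5 N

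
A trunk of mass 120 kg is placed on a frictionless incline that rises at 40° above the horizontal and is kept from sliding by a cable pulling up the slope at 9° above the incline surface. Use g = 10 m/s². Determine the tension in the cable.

Take axes along and perpendicular to the incline. Weight components: W sin 40° = 771.3 N down-slope, W cos 40° = 919.3 N into the surface.
Along incline: T cos 9° = W sin 40° → T = 781 N.
Perpendicular: N = W cos 40° − T sin 9° = 797.1 N.

T ≈ 781 N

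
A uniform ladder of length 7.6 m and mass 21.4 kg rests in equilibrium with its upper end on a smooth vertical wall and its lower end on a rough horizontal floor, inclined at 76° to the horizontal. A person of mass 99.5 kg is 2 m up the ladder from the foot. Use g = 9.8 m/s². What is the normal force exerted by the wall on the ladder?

Torques about the foot: N_wall · 7.6 sin 76° = 21.4×9.8×3.8 cos 76° + 99.5×9.8×2 cos 76° → N_wall = 90.123 N.

N_wall ≈ 90.1 N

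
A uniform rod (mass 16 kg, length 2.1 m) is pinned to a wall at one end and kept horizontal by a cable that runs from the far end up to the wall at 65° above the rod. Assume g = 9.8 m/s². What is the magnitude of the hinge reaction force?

Take torques about the hinge: T sin 65° · 2.1 = 16×9.8×1.05 = 164.64 N·m.
So T = 164.64 / (0.9063 × 2.1) = 86.505 N.
ΣF_x = 0: H_x = T cos 65° = 36.559 N.
ΣF_y = 0: H_y = (16×9.8) − T sin 65° = 156.8 − 78.4 = 78.4 N.
|H| = √(H_x² + H_y²) = √((36.559)² + (78.4)²) = 86.505 N.

|H| ≈ 86.5 N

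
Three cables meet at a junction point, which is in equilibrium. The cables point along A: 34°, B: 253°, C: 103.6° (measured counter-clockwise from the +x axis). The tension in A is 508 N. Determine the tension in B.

T_B ≈ 935 N

Resolve: ΣF_x = 508 cos 34° + T_B cos 253° + T_C cos 103.6° = 0.
        ΣF_y = 508 sin 34° + T_B sin 253° + T_C sin 103.6° = 0.
The known terms sum to (421.2, 284.1) N, so -0.2924 T_B − 0.2351 T_C = -421.2 and -0.9563 T_B + 0.9720 T_C = -284.1.
Solving simultaneously: T_B = 935.4 N, T_C = 628 N.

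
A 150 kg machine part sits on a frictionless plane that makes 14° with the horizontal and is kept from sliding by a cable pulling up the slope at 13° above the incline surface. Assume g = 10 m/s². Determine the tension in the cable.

T ≈ 372 N

Take axes along and perpendicular to the incline. Weight components: W sin 14° = 362.9 N down-slope, W cos 14° = 1455 N into the surface.
Along incline: T cos 13° = W sin 14° → T = 372.4 N.
Perpendicular: N = W cos 14° − T sin 13° = 1372 N.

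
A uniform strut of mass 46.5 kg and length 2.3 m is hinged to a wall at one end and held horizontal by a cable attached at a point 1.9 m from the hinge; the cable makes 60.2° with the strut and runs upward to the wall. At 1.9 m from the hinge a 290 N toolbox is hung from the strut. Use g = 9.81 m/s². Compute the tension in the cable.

T ≈ 652 N

Take torques about the hinge: T sin 60.2° · 1.9 = 46.5×9.81×1.15 + 290×1.9 = 1075.6 N·m.
So T = 1075.6 / (0.8678 × 1.9) = 652.37 N.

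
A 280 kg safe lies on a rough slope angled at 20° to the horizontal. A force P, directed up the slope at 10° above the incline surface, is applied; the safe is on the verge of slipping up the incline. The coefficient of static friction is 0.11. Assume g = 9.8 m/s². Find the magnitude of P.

P ≈ 1220 N

On the verge of sliding up the incline, friction equals μN and acts down the slope.
Perpendicular: N + P sin 10° = W cos 20° = 2579 N.
Along incline: P cos 10° = W sin 20° + μN  with W sin 20° = 938.5 N.
Solving the pair for P and N: P = 1217 N, N = 2367 N (and f = μN = 260.4 N).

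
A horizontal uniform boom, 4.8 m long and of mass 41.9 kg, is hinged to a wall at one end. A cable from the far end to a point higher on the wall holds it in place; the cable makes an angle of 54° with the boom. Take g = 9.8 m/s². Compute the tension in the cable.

T ≈ 254 N

Take torques about the hinge: T sin 54° · 4.8 = 41.9×9.8×2.4 = 985.49 N·m.
So T = 985.49 / (0.8090 × 4.8) = 253.78 N.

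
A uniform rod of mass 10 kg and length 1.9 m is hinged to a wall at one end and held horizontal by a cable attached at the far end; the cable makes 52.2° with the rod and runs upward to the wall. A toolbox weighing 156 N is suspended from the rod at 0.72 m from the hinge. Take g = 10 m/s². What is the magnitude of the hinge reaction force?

Take torques about the hinge: T sin 52.2° · 1.9 = 10×10×0.95 + 156×0.72 = 207.32 N·m.
So T = 207.32 / (0.7902 × 1.9) = 138.09 N.
ΣF_x = 0: H_x = T cos 52.2° = 84.639 N.
ΣF_y = 0: H_y = (10×10 + 156) − T sin 52.2° = 256 − 109.12 = 146.88 N.
|H| = √(H_x² + H_y²) = √((84.639)² + (146.88)²) = 169.52 N.

|H| ≈ 170 N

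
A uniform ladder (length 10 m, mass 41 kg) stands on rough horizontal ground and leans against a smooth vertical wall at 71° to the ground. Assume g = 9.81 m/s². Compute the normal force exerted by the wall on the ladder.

N_wall ≈ 69.2 N

Torques about the foot: N_wall · 10 sin 71° = 41×9.81×5 cos 71° → N_wall = 69.246 N.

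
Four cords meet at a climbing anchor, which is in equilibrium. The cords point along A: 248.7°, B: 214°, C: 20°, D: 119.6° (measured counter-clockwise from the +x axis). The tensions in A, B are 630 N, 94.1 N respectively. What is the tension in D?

Resolve: ΣF_x = 630 cos 248.7° + 94.1 cos 214° + T_C cos 20° + T_D cos 119.6° = 0.
        ΣF_y = 630 sin 248.7° + 94.1 sin 214° + T_C sin 20° + T_D sin 119.6° = 0.
The known terms sum to (-306.9, -639.6) N, so 0.9397 T_C − 0.4939 T_D = 306.9 and 0.3420 T_C + 0.8695 T_D = 639.6.
Solving simultaneously: T_C = 591 N, T_D = 503.1 N.

T_D ≈ 503 N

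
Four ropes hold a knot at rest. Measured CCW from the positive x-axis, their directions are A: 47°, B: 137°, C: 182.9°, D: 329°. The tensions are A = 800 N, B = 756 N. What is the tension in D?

Resolve: ΣF_x = 800 cos 47° + 756 cos 137° + T_C cos 182.9° + T_D cos 329° = 0.
        ΣF_y = 800 sin 47° + 756 sin 137° + T_C sin 182.9° + T_D sin 329° = 0.
The known terms sum to (-7.305, 1101) N, so -0.9987 T_C + 0.8572 T_D = 7.305 and -0.0506 T_C − 0.5150 T_D = -1101.
Solving simultaneously: T_C = 1685 N, T_D = 1972 N.

T_D ≈ 1970 N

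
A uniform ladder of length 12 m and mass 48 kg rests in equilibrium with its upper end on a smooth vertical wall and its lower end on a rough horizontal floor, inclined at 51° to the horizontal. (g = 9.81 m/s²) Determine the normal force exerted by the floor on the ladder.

ΣF_y = 0: N_floor = 48×9.81 = 470.88 N.

N_floor ≈ 471 N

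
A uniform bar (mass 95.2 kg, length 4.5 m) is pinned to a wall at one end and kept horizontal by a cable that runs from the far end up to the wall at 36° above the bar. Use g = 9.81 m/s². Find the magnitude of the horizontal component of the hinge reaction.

H_x ≈ 643 N

Take torques about the hinge: T sin 36° · 4.5 = 95.2×9.81×2.25 = 2101.3 N·m.
So T = 2101.3 / (0.5878 × 4.5) = 794.43 N.
ΣF_x = 0: H_x = T cos 36° = 642.71 N.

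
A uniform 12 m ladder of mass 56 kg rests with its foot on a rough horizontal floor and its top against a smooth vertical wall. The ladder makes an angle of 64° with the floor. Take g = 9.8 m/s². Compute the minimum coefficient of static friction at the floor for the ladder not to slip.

ΣF_y = 0: N_floor = 56×9.8 = 548.8 N.
Torques about the foot: N_wall · 12 sin 64° = 56×9.8×6 cos 64° → N_wall = 133.83 N.
ΣF_x = 0: f_floor = N_wall = 133.83 N.
μ_min = f_floor / N_floor = 133.83 / 548.8 = 0.2439.

μ_min ≈ 0.244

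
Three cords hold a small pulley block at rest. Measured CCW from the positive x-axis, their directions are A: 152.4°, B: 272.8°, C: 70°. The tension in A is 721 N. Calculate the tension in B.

Resolve: ΣF_x = 721 cos 152.4° + T_B cos 272.8° + T_C cos 70° = 0.
        ΣF_y = 721 sin 152.4° + T_B sin 272.8° + T_C sin 70° = 0.
The known terms sum to (-639, 334) N, so 0.0488 T_B + 0.3420 T_C = 639 and -0.9988 T_B + 0.9397 T_C = -334.
Solving simultaneously: T_B = 1844 N, T_C = 1605 N.

T_B ≈ 1840 N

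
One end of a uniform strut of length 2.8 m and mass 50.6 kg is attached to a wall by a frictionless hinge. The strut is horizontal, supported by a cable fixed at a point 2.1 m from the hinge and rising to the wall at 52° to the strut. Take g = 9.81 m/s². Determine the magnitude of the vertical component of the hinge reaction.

|H_y| ≈ 165 N

Take torques about the hinge: T sin 52° · 2.1 = 50.6×9.81×1.4 = 694.94 N·m.
So T = 694.94 / (0.7880 × 2.1) = 419.95 N.
ΣF_y = 0: H_y = (50.6×9.81) − T sin 52° = 496.39 − 330.92 = 165.46 N.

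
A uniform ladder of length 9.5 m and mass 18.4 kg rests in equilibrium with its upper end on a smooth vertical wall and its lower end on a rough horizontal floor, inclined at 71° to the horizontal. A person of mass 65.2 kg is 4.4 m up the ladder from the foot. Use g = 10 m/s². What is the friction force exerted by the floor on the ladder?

f ≈ 136 N

Torques about the foot: N_wall · 9.5 sin 71° = 18.4×10×4.75 cos 71° + 65.2×10×4.4 cos 71° → N_wall = 135.66 N.
ΣF_x = 0: f_floor = N_wall = 135.66 N.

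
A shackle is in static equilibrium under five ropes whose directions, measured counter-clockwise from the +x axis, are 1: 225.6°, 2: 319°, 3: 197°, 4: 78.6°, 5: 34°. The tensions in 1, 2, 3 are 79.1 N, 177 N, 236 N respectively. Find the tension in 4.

Resolve: ΣF_x = 79.1 cos 225.6° + 177 cos 319° + 236 cos 197° + T_4 cos 78.6° + T_5 cos 34° = 0.
        ΣF_y = 79.1 sin 225.6° + 177 sin 319° + 236 sin 197° + T_4 sin 78.6° + T_5 sin 34° = 0.
The known terms sum to (-147.4, -241.6) N, so 0.1977 T_4 + 0.8290 T_5 = 147.4 and 0.9803 T_4 + 0.5592 T_5 = 241.6.
Solving simultaneously: T_4 = 167.9 N, T_5 = 137.8 N.

T_4 ≈ 168 N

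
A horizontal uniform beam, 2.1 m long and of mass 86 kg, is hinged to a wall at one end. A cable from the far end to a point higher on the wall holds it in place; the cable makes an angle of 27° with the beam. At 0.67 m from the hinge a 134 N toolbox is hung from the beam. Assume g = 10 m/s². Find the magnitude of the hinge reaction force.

Take torques about the hinge: T sin 27° · 2.1 = 86×10×1.05 + 134×0.67 = 992.78 N·m.
So T = 992.78 / (0.4540 × 2.1) = 1041.3 N.
ΣF_x = 0: H_x = T cos 27° = 927.83 N.
ΣF_y = 0: H_y = (86×10 + 134) − T sin 27° = 994 − 472.75 = 521.25 N.
|H| = √(H_x² + H_y²) = √((927.83)² + (521.25)²) = 1064.2 N.

|H| ≈ 1060 N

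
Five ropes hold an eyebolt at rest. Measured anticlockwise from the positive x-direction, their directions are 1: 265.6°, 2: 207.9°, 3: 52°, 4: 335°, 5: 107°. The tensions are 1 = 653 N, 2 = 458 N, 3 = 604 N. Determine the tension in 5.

Resolve: ΣF_x = 653 cos 265.6° + 458 cos 207.9° + 604 cos 52° + T_4 cos 335° + T_5 cos 107° = 0.
        ΣF_y = 653 sin 265.6° + 458 sin 207.9° + 604 sin 52° + T_4 sin 335° + T_5 sin 107° = 0.
The known terms sum to (-83, -389.4) N, so 0.9063 T_4 − 0.2924 T_5 = 83 and -0.4226 T_4 + 0.9563 T_5 = 389.4.
Solving simultaneously: T_4 = 260 N, T_5 = 522.1 N.

T_5 ≈ 522 N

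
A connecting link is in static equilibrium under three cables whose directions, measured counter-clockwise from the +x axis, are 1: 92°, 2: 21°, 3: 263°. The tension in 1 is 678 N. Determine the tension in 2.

Resolve: ΣF_x = 678 cos 92° + T_2 cos 21° + T_3 cos 263° = 0.
        ΣF_y = 678 sin 92° + T_2 sin 21° + T_3 sin 263° = 0.
The known terms sum to (-23.66, 677.6) N, so 0.9336 T_2 − 0.1219 T_3 = 23.66 and 0.3584 T_2 − 0.9925 T_3 = -677.6.
Solving simultaneously: T_2 = 120.1 N, T_3 = 726 N.

T_2 ≈ 120 N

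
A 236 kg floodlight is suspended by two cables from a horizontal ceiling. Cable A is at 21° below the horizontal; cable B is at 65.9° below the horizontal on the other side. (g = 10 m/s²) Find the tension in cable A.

Weight W = 236 × 10 = 2360 N acts straight down.
Horizontal: T_A cos 21° = T_B cos 65.9°  →  T_B = 2.286 T_A.
Vertical: T_A sin 21° + T_B sin 65.9° = 2360.
Substituting the horizontal relation into the vertical equation gives 2.445 T_A = 2360, so T_A = 965.1 N.

T_A ≈ 965 N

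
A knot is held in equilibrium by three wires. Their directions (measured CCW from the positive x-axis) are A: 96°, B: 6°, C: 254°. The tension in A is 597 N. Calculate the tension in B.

T_B ≈ 241 N

Resolve: ΣF_x = 597 cos 96° + T_B cos 6° + T_C cos 254° = 0.
        ΣF_y = 597 sin 96° + T_B sin 6° + T_C sin 254° = 0.
The known terms sum to (-62.4, 593.7) N, so 0.9945 T_B − 0.2756 T_C = 62.4 and 0.1045 T_B − 0.9613 T_C = -593.7.
Solving simultaneously: T_B = 241.2 N, T_C = 643.9 N.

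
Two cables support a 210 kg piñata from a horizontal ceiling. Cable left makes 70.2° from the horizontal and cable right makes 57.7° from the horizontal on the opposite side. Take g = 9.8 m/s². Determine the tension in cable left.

T_left ≈ 1390 N

Weight W = 210 × 9.8 = 2058 N acts straight down.
Horizontal: T_left cos 70.2° = T_right cos 57.7°  →  T_right = 0.6339 T_left.
Vertical: T_left sin 70.2° + T_right sin 57.7° = 2058.
Substituting the horizontal relation into the vertical equation gives 1.477 T_left = 2058, so T_left = 1394 N.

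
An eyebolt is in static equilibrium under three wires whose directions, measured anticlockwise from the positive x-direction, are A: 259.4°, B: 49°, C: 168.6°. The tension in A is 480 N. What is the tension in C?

T_C ≈ 279 N

Resolve: ΣF_x = 480 cos 259.4° + T_B cos 49° + T_C cos 168.6° = 0.
        ΣF_y = 480 sin 259.4° + T_B sin 49° + T_C sin 168.6° = 0.
The known terms sum to (-88.3, -471.8) N, so 0.6561 T_B − 0.9803 T_C = 88.3 and 0.7547 T_B + 0.1977 T_C = 471.8.
Solving simultaneously: T_B = 552 N, T_C = 279.4 N.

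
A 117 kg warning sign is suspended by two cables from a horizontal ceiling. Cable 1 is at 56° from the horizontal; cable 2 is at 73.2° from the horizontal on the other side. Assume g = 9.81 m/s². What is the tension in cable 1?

T_1 ≈ 428 N

Weight W = 117 × 9.81 = 1148 N acts straight down.
Horizontal: T_1 cos 56° = T_2 cos 73.2°  →  T_2 = 1.935 T_1.
Vertical: T_1 sin 56° + T_2 sin 73.2° = 1148.
Substituting the horizontal relation into the vertical equation gives 2.681 T_1 = 1148, so T_1 = 428.1 N.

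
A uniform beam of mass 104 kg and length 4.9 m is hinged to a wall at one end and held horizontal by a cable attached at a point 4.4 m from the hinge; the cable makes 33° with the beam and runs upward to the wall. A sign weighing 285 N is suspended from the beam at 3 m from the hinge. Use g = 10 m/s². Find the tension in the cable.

T ≈ 1420 N

Take torques about the hinge: T sin 33° · 4.4 = 104×10×2.45 + 285×3 = 3403 N·m.
So T = 3403 / (0.5446 × 4.4) = 1420 N.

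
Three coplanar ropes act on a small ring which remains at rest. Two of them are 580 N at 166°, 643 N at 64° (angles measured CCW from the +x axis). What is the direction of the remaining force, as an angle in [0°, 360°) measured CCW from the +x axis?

θ ≈ 291°

Sum the known components: ΣF_x = -280.9 N, ΣF_y = 718.2 N.
For equilibrium the remaining force must supply (−ΣF_x, −ΣF_y) = (280.9, -718.2) N.
Magnitude = √((280.9)² + (-718.2)²) = 771.2 N; direction = atan2(-718.2, 280.9) = 291.4°.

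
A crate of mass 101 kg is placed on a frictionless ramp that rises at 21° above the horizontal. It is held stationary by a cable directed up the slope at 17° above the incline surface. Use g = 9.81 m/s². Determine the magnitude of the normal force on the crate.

N ≈ 816 N

Take axes along and perpendicular to the incline. Weight components: W sin 21° = 355.1 N down-slope, W cos 21° = 925 N into the surface.
Along incline: T cos 17° = W sin 21° → T = 371.3 N.
Perpendicular: N = W cos 21° − T sin 17° = 816.4 N.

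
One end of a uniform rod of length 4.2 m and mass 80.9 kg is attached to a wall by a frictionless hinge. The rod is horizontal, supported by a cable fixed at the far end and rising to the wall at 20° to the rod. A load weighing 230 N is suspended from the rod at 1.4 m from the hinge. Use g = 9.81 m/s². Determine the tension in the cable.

T ≈ 1380 N

Take torques about the hinge: T sin 20° · 4.2 = 80.9×9.81×2.1 + 230×1.4 = 1988.6 N·m.
So T = 1988.6 / (0.3420 × 4.2) = 1384.4 N.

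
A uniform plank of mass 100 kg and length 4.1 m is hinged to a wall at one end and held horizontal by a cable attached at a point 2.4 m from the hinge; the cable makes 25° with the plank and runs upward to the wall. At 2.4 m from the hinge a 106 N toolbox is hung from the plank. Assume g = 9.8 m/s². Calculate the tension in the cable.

T ≈ 2230 N

Take torques about the hinge: T sin 25° · 2.4 = 100×9.8×2.05 + 106×2.4 = 2263.4 N·m.
So T = 2263.4 / (0.4226 × 2.4) = 2231.5 N.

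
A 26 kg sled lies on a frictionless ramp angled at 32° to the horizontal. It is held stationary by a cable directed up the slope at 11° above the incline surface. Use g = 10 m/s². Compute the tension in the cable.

Take axes along and perpendicular to the incline. Weight components: W sin 32° = 137.8 N down-slope, W cos 32° = 220.5 N into the surface.
Along incline: T cos 11° = W sin 32° → T = 140.4 N.
Perpendicular: N = W cos 32° − T sin 11° = 193.7 N.

T ≈ 140 N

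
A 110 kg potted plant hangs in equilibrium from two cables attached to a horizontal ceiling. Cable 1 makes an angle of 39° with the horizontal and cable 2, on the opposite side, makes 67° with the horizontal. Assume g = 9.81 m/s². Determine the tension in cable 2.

Weight W = 110 × 9.81 = 1079 N acts straight down.
Horizontal: T_1 cos 39° = T_2 cos 67°  →  T_1 = 0.5028 T_2.
Vertical: T_1 sin 39° + T_2 sin 67° = 1079.
Substituting the horizontal relation into the vertical equation gives 1.237 T_2 = 1079, so T_2 = 872.4 N.

T_2 ≈ 872 N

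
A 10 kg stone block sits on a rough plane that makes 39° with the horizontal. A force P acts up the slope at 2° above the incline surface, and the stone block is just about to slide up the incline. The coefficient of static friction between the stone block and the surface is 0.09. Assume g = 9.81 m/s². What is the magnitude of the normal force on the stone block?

On the verge of sliding up the incline, friction equals μN and acts down the slope.
Perpendicular: N + P sin 2° = W cos 39° = 76.24 N.
Along incline: P cos 2° = W sin 39° + μN  with W sin 39° = 61.74 N.
Solving the pair for P and N: P = 68.42 N, N = 73.85 N (and f = μN = 6.647 N).

N ≈ 73.9 N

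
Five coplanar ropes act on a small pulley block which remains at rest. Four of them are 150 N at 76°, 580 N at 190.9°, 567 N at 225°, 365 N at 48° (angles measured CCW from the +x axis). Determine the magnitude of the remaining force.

Sum the known components: ΣF_x = -689.9 N, ΣF_y = -93.81 N.
For equilibrium the remaining force must supply (−ΣF_x, −ΣF_y) = (689.9, 93.81) N.
Magnitude = √((689.9)² + (93.81)²) = 696.3 N; direction = atan2(93.81, 689.9) = 7.7°.

F ≈ 696 N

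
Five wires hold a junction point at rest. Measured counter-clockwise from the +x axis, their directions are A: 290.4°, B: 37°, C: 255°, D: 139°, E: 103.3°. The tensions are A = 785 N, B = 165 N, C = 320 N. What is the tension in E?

T_E ≈ 860 N

Resolve: ΣF_x = 785 cos 290.4° + 165 cos 37° + 320 cos 255° + T_D cos 139° + T_E cos 103.3° = 0.
        ΣF_y = 785 sin 290.4° + 165 sin 37° + 320 sin 255° + T_D sin 139° + T_E sin 103.3° = 0.
The known terms sum to (322.6, -945.6) N, so -0.7547 T_D − 0.2300 T_E = -322.6 and 0.6561 T_D + 0.9732 T_E = 945.6.
Solving simultaneously: T_D = 165.2 N, T_E = 860.3 N.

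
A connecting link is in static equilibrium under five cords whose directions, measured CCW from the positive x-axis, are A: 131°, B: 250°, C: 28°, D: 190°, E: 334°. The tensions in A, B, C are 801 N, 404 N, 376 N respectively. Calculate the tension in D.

T_D ≈ 366 N

Resolve: ΣF_x = 801 cos 131° + 404 cos 250° + 376 cos 28° + T_D cos 190° + T_E cos 334° = 0.
        ΣF_y = 801 sin 131° + 404 sin 250° + 376 sin 28° + T_D sin 190° + T_E sin 334° = 0.
The known terms sum to (-331.7, 401.4) N, so -0.9848 T_D + 0.8988 T_E = 331.7 and -0.1736 T_D − 0.4384 T_E = -401.4.
Solving simultaneously: T_D = 366.4 N, T_E = 770.5 N.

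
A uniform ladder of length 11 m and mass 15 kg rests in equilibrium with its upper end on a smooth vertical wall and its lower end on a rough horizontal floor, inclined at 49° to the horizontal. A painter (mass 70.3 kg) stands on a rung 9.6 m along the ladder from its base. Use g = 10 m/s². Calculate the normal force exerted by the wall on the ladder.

N_wall ≈ 599 N

Torques about the foot: N_wall · 11 sin 49° = 15×10×5.5 cos 49° + 70.3×10×9.6 cos 49° → N_wall = 598.53 N.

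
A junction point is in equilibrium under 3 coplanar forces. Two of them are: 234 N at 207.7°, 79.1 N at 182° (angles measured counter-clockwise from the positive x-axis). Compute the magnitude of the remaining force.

Sum the known components: ΣF_x = -286.2 N, ΣF_y = -111.5 N.
For equilibrium the remaining force must supply (−ΣF_x, −ΣF_y) = (286.2, 111.5) N.
Magnitude = √((286.2)² + (111.5)²) = 307.2 N; direction = atan2(111.5, 286.2) = 21.3°.

F ≈ 307 N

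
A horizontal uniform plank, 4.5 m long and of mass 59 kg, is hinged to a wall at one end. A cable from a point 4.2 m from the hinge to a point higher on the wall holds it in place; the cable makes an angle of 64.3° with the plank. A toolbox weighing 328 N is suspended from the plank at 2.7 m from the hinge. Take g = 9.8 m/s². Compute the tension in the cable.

T ≈ 578 N

Take torques about the hinge: T sin 64.3° · 4.2 = 59×9.8×2.25 + 328×2.7 = 2186.6 N·m.
So T = 2186.6 / (0.9011 × 4.2) = 577.76 N.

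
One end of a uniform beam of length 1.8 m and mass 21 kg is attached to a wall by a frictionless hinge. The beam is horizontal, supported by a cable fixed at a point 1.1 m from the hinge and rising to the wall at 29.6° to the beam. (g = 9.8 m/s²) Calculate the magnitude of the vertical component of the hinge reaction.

|H_y| ≈ 37.4 N

Take torques about the hinge: T sin 29.6° · 1.1 = 21×9.8×0.9 = 185.22 N·m.
So T = 185.22 / (0.4939 × 1.1) = 340.89 N.
ΣF_y = 0: H_y = (21×9.8) − T sin 29.6° = 205.8 − 168.38 = 37.418 N.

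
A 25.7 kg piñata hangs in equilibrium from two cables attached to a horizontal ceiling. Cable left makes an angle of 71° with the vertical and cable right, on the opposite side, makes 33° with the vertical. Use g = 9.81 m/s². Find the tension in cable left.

T_left ≈ 142 N

Angles from the horizontal: cable left is 90° − 71° = 19°, cable right is 90° − 33° = 57°.
Weight W = 25.7 × 9.81 = 252.1 N acts straight down.
Horizontal: T_left cos 19° = T_right cos 57°  →  T_right = 1.736 T_left.
Vertical: T_left sin 19° + T_right sin 57° = 252.1.
Substituting the horizontal relation into the vertical equation gives 1.782 T_left = 252.1, so T_left = 141.5 N.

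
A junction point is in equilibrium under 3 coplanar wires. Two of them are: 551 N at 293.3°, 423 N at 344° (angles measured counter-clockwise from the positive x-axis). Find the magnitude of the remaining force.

F ≈ 882 N

Sum the known components: ΣF_x = 624.6 N, ΣF_y = -622.7 N.
For equilibrium the remaining force must supply (−ΣF_x, −ΣF_y) = (-624.6, 622.7) N.
Magnitude = √((-624.6)² + (622.7)²) = 881.9 N; direction = atan2(622.7, -624.6) = 135.1°.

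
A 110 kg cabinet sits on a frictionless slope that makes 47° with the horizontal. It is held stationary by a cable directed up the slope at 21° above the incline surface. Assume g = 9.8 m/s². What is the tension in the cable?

Take axes along and perpendicular to the incline. Weight components: W sin 47° = 788.4 N down-slope, W cos 47° = 735.2 N into the surface.
Along incline: T cos 21° = W sin 47° → T = 844.5 N.
Perpendicular: N = W cos 47° − T sin 21° = 432.6 N.

T ≈ 844 N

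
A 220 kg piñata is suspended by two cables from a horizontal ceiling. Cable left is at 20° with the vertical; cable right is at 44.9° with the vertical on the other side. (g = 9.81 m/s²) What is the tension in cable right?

Angles from the horizontal: cable left is 90° − 20° = 70°, cable right is 90° − 44.9° = 45.1°.
Weight W = 220 × 9.81 = 2158 N acts straight down.
Horizontal: T_left cos 70° = T_right cos 45.1°  →  T_left = 2.064 T_right.
Vertical: T_left sin 70° + T_right sin 45.1° = 2158.
Substituting the horizontal relation into the vertical equation gives 2.648 T_right = 2158, so T_right = 815.1 N.

T_right ≈ 815 N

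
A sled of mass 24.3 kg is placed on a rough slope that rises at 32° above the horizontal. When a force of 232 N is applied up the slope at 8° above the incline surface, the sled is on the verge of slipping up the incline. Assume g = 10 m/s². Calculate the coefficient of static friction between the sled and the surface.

On the verge of sliding up the incline, friction is at its maximum μN and acts down the slope.
Perpendicular to incline: N = W cos 32° − P sin 8° = 206.1 − 32.29 = 173.8 N.
Along incline: P cos 8° − μN = W sin 32° → μ = −(W sin 32° − P cos 8°) / N = 0.581.

μ ≈ 0.581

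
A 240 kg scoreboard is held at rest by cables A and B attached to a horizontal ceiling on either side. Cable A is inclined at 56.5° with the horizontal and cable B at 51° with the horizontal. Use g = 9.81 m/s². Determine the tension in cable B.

Weight W = 240 × 9.81 = 2354 N acts straight down.
Horizontal: T_A cos 56.5° = T_B cos 51°  →  T_A = 1.14 T_B.
Vertical: T_A sin 56.5° + T_B sin 51° = 2354.
Substituting the horizontal relation into the vertical equation gives 1.728 T_B = 2354, so T_B = 1363 N.

T_B ≈ 1360 N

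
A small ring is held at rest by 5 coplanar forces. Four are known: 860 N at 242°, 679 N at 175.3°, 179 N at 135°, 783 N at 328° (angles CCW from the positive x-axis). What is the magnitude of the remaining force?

Sum the known components: ΣF_x = -543 N, ΣF_y = -992.1 N.
For equilibrium the remaining force must supply (−ΣF_x, −ΣF_y) = (543, 992.1) N.
Magnitude = √((543)² + (992.1)²) = 1131 N; direction = atan2(992.1, 543) = 61.3°.

F ≈ 1130 N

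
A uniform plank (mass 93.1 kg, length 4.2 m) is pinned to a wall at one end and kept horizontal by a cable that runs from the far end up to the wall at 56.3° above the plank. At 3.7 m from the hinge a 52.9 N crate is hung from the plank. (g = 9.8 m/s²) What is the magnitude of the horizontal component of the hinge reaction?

H_x ≈ 335 N

Take torques about the hinge: T sin 56.3° · 4.2 = 93.1×9.8×2.1 + 52.9×3.7 = 2111.7 N·m.
So T = 2111.7 / (0.8320 × 4.2) = 604.35 N.
ΣF_x = 0: H_x = T cos 56.3° = 335.32 N.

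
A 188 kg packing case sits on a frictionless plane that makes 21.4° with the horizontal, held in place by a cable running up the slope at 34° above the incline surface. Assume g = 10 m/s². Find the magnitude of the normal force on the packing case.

Take axes along and perpendicular to the incline. Weight components: W sin 21.4° = 686 N down-slope, W cos 21.4° = 1750 N into the surface.
Along incline: T cos 34° = W sin 21.4° → T = 827.4 N.
Perpendicular: N = W cos 21.4° − T sin 34° = 1288 N.

N ≈ 1290 N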